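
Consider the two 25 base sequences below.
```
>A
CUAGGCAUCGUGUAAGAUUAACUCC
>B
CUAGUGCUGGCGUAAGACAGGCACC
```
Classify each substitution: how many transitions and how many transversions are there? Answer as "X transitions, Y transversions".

4 transitions, 6 transversions

Transitions (purine↔purine or pyrimidine↔pyrimidine): 11 U→C, 18 U→C, 20 A→G, 21 A→G.
Transversions (purine↔pyrimidine): 5 G→U, 6 C→G, 7 A→C, 9 C→G, 19 U→A, 23 U→A.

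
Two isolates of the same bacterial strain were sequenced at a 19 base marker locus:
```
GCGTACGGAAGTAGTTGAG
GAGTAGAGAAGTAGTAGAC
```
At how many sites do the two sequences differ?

5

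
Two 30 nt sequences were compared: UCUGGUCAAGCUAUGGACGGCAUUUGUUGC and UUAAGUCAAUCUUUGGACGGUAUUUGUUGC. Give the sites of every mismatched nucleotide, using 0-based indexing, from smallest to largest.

1, 2, 3, 9, 12, 20

Scanning 0-based: 1: C/U; 2: U/A; 3: G/A; 9: G/U; 12: A/U; 20: C/U.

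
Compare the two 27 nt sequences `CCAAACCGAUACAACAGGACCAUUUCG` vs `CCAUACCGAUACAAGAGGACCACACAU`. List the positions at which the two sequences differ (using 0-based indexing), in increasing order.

3, 14, 22, 23, 24, 25, 26

Scanning 0-based: 3: A/U; 14: C/G; 22: U/C; 23: U/A; 24: U/C; 25: C/A; 26: G/U.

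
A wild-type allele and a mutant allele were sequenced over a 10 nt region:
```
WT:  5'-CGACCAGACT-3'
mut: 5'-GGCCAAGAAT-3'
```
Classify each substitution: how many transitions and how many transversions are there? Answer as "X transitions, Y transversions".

0 transitions, 4 transversions

Mismatches (1-based):
site 1: C→G (pyrimidine→purine, transversion)
site 3: A→C (purine→pyrimidine, transversion)
site 5: C→A (pyrimidine→purine, transversion)
site 9: C→A (pyrimidine→purine, transversion)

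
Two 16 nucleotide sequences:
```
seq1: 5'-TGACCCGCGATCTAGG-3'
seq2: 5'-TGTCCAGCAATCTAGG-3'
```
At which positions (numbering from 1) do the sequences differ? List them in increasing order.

3, 6, 9

Scanning 1-based: 3: A/T; 6: C/A; 9: G/A.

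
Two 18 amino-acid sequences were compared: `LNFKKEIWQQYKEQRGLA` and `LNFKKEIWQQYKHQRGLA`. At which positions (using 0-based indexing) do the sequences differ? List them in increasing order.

Differences at position 12 (E→H).

12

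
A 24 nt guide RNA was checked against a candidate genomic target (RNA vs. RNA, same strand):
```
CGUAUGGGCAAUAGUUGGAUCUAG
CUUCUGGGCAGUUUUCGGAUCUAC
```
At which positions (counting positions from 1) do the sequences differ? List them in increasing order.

2, 4, 11, 13, 14, 16, 24

Differences at position 2 (G→U), position 4 (A→C), position 11 (A→G), position 13 (A→U), position 14 (G→U), position 16 (U→C), position 24 (G→C).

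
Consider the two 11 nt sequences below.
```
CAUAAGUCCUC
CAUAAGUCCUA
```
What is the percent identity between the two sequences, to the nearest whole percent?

91%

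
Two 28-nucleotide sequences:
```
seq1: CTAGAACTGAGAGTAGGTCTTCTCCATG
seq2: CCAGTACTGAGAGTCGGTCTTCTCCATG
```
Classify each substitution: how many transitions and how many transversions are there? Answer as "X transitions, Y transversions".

1 transition, 2 transversions

Mismatches (1-based):
position 2: T→C (pyrimidine→pyrimidine, transition)
position 5: A→T (purine→pyrimidine, transversion)
position 15: A→C (purine→pyrimidine, transversion)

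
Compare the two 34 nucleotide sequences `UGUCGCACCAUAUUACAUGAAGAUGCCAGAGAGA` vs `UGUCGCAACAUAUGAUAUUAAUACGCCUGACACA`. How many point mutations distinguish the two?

9

Comparing position by position, 9 positions differ: 8 (C/A), 14 (U/G), 16 (C/U), 19 (G/U), 22 (G/U), 24 (U/C), 28 (A/U), 31 (G/C), 33 (G/C).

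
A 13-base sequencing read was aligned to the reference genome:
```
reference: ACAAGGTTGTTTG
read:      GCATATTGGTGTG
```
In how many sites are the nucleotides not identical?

Mismatches (1-based): site 1: A→G; site 4: A→T; site 5: G→A; site 6: G→T; site 8: T→G; site 11: T→G.

6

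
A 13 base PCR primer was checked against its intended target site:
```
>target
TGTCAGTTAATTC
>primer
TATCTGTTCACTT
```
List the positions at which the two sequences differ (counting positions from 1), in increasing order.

2, 5, 9, 11, 13

Differences at position 2 (G→A), position 5 (A→T), position 9 (A→C), position 11 (T→C), position 13 (C→T).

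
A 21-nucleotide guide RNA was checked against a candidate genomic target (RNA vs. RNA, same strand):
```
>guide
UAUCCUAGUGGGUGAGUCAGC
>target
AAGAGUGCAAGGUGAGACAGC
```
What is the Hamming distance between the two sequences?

9

Comparing position by position, 9 positions differ: 1 (U/A), 3 (U/G), 4 (C/A), 5 (C/G), 7 (A/G), 8 (G/C), 9 (U/A), 10 (G/A), 17 (U/A).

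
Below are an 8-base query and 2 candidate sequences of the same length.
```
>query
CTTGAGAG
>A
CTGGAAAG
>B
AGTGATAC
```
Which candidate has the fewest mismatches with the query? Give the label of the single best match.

A

Hamming distances to query — A: 2; B: 4.
Smallest is A with 2 mismatches.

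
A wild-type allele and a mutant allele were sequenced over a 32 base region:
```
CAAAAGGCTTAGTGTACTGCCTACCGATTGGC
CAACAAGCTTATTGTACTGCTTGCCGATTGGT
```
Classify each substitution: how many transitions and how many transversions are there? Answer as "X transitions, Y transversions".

Mismatches (1-based):
position 4: A→C (purine→pyrimidine, transversion)
position 6: G→A (purine→purine, transition)
position 12: G→T (purine→pyrimidine, transversion)
position 21: C→T (pyrimidine→pyrimidine, transition)
position 23: A→G (purine→purine, transition)
position 32: C→T (pyrimidine→pyrimidine, transition)

4 transitions, 2 transversions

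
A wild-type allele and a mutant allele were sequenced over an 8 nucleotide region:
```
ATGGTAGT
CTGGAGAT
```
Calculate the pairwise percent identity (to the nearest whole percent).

50%

4 positions differ (1, 5, 6, 7), so 4 of 8 match: 4/8 = 50%.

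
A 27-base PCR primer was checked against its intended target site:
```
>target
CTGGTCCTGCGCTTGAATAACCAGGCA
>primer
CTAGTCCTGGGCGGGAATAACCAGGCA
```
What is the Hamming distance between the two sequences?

4

Mismatches (1-based): position 3: G→A; position 10: C→G; position 13: T→G; position 14: T→G.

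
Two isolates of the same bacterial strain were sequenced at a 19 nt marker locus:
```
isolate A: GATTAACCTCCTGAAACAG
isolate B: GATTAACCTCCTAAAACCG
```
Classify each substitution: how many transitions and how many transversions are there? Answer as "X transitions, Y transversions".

Mismatches (1-based):
site 13: G→A (purine→purine, transition)
site 18: A→C (purine→pyrimidine, transversion)

1 transition, 1 transversion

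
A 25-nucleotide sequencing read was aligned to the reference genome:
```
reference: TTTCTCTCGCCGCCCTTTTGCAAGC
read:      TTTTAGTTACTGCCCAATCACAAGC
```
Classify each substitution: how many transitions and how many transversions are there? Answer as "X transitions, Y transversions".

6 transitions, 4 transversions

Transitions (purine↔purine or pyrimidine↔pyrimidine): 4 C→T, 8 C→T, 9 G→A, 11 C→T, 19 T→C, 20 G→A.
Transversions (purine↔pyrimidine): 5 T→A, 6 C→G, 16 T→A, 17 T→A.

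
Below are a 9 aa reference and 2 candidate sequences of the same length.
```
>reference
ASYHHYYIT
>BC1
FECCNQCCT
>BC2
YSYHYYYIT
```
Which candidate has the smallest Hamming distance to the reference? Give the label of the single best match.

BC2

Hamming distances to reference — BC1: 8; BC2: 2.
Smallest is BC2 with 2 mismatches.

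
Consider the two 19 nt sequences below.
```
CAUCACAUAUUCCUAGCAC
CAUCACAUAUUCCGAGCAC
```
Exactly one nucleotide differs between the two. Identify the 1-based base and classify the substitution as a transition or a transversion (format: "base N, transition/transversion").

The sequences differ only at base 14: U→G (pyrimidine→purine), a transversion.

base 14, transversion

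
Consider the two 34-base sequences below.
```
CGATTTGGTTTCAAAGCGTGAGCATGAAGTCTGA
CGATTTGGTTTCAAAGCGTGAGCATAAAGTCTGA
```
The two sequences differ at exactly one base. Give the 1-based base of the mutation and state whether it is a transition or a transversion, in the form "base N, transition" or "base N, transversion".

base 26, transition

Base 26 changes G→A. G is a purine and A is a purine, so this is a transition.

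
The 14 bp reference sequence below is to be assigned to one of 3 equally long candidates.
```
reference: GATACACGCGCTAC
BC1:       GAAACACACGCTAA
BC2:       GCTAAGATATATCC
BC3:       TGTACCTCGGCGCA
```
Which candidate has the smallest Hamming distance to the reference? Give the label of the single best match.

BC1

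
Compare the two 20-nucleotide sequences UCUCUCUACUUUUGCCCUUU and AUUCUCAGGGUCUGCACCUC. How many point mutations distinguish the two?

The sequences differ at sites 1, 2, 7, 8, 9, 10, 12, 16, 18, 20 (1-based) — 10 in total.

10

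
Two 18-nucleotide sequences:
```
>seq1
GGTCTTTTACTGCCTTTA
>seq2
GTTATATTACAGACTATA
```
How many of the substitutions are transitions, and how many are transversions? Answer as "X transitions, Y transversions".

0 transitions, 6 transversions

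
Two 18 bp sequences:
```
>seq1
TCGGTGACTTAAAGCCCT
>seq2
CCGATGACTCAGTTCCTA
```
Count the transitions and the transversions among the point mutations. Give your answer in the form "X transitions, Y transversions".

Mismatches (1-based):
site 1: T→C (pyrimidine→pyrimidine, transition)
site 4: G→A (purine→purine, transition)
site 10: T→C (pyrimidine→pyrimidine, transition)
site 12: A→G (purine→purine, transition)
site 13: A→T (purine→pyrimidine, transversion)
site 14: G→T (purine→pyrimidine, transversion)
site 17: C→T (pyrimidine→pyrimidine, transition)
site 18: T→A (pyrimidine→purine, transversion)

5 transitions, 3 transversions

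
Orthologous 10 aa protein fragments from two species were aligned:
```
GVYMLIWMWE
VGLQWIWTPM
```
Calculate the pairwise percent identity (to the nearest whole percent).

8 positions differ (1, 2, 3, 4, 5, 8, 9, 10), so 2 of 10 match: 2/10 = 20%.

20%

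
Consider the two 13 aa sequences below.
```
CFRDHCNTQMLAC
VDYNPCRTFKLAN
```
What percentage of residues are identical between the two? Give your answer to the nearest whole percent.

9 positions differ (1, 2, 3, 4, 5, 7, 9, 10, 13), so 4 of 13 match: 4/13 = 30.77%.

31%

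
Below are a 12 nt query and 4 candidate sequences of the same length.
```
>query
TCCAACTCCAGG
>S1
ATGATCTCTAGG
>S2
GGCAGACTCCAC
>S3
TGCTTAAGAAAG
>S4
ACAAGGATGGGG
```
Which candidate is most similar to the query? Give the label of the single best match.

Hamming distances to query — S1: 5; S2: 9; S3: 8; S4: 8.
Smallest is S1 with 5 mismatches.

S1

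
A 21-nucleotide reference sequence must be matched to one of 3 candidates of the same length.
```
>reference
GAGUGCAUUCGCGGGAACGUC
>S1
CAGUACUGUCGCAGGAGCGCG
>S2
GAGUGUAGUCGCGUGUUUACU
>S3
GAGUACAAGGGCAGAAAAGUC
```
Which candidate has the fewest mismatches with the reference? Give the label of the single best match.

Hamming distances to reference — S1: 8; S2: 9; S3: 7.
Smallest is S3 with 7 mismatches.

S3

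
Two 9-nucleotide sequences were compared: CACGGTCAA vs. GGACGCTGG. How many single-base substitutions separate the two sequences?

8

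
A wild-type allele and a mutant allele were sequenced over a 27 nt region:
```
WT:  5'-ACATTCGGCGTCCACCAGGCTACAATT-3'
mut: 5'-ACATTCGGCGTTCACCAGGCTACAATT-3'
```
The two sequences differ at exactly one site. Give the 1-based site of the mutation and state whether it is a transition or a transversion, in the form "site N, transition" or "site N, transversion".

site 12, transition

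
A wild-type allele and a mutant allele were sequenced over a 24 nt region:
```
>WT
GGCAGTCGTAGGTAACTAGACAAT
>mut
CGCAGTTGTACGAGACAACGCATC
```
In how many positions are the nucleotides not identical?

10

Comparing position by position, 10 positions differ: 1 (G/C), 7 (C/T), 11 (G/C), 13 (T/A), 14 (A/G), 17 (T/A), 19 (G/C), 20 (A/G), 23 (A/T), 24 (T/C).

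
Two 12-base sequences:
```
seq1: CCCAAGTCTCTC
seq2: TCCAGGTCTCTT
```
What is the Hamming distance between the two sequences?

3

The sequences differ at bases 1, 5, 12 (1-based) — 3 in total.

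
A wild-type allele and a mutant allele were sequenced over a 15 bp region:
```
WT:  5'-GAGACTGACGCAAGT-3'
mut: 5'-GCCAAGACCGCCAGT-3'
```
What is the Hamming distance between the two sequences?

Comparing position by position, 7 positions differ: 2 (A/C), 3 (G/C), 5 (C/A), 6 (T/G), 7 (G/A), 8 (A/C), 12 (A/C).

7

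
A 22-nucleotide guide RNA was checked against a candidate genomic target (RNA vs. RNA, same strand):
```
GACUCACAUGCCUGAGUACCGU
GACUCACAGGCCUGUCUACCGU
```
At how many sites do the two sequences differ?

The sequences differ at sites 9, 15, 16 (1-based) — 3 in total.

3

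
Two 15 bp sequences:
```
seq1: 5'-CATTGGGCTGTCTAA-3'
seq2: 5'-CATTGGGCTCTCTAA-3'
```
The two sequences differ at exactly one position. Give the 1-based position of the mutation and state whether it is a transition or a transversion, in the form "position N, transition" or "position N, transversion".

The sequences differ only at position 10: G→C (purine→pyrimidine), a transversion.

position 10, transversion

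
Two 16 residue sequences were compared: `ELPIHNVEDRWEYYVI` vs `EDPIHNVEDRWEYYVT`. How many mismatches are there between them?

Mismatches (1-based): position 2: L→D; position 16: I→T.

2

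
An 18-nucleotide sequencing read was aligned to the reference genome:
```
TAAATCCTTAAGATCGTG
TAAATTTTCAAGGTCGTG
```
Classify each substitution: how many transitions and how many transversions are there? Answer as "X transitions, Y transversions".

Transitions (purine↔purine or pyrimidine↔pyrimidine): 6 C→T, 7 C→T, 9 T→C, 13 A→G.
Transversions (purine↔pyrimidine): none.

4 transitions, 0 transversions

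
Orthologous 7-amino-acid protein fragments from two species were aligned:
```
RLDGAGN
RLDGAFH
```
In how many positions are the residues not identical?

2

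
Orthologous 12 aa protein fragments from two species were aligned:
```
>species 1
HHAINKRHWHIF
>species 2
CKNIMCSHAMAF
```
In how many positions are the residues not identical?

Comparing position by position, 9 positions differ: 1 (H/C), 2 (H/K), 3 (A/N), 5 (N/M), 6 (K/C), 7 (R/S), 9 (W/A), 10 (H/M), 11 (I/A).

9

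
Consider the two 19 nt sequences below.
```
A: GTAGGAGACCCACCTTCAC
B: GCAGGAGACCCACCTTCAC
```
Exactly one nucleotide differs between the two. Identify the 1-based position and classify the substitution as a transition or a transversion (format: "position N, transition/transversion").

Position 2 changes T→C. T is a pyrimidine and C is a pyrimidine, so this is a transition.

position 2, transition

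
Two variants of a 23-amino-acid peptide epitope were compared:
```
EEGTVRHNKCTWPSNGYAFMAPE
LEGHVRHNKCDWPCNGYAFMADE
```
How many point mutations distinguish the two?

5

The sequences differ at residues 1, 4, 11, 14, 22 (1-based) — 5 in total.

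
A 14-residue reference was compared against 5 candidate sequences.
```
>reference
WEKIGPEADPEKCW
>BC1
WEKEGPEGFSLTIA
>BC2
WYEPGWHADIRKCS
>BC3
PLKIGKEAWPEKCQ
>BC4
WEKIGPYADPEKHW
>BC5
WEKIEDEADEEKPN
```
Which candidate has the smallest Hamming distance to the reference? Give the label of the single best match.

BC1 differs at 8 residues; BC2 differs at 8 residues; BC3 differs at 5 residues; BC4 differs at 2 residues; BC5 differs at 5 residues. The closest is BC4.

BC4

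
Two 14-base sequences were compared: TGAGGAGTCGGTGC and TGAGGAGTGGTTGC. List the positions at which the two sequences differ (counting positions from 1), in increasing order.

Scanning 1-based: 9: C/G; 11: G/T.

9, 11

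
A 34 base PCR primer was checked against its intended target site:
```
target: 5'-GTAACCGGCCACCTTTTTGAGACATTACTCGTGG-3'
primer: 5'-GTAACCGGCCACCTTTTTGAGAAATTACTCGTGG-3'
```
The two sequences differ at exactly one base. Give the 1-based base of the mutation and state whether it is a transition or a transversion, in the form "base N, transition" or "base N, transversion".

Base 23 changes C→A. C is a pyrimidine and A is a purine, so this is a transversion.

base 23, transversion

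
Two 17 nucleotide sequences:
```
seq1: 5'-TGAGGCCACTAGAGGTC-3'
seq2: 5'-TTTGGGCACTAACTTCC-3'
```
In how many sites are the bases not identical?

8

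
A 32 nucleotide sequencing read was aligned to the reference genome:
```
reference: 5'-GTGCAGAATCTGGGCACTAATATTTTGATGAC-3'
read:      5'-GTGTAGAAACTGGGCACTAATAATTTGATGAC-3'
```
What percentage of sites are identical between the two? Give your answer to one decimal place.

Mismatches at positions 4, 9, 23 (1-based): 3 of 32.
Identical positions: 29/32 = 90.62% → 90.6%.

90.6%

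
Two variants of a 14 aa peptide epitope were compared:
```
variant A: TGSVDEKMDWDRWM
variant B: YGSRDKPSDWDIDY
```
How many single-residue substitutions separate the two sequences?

8

Comparing position by position, 8 residues differ: 1 (T/Y), 4 (V/R), 6 (E/K), 7 (K/P), 8 (M/S), 12 (R/I), 13 (W/D), 14 (M/Y).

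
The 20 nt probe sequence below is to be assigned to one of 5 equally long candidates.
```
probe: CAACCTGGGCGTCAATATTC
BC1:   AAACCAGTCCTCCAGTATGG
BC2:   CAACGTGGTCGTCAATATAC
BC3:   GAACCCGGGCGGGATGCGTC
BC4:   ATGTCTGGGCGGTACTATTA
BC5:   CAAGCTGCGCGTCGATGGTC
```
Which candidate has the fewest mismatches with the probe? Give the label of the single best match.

BC2

Hamming distances to probe — BC1: 9; BC2: 3; BC3: 8; BC4: 8; BC5: 5.
Smallest is BC2 with 3 mismatches.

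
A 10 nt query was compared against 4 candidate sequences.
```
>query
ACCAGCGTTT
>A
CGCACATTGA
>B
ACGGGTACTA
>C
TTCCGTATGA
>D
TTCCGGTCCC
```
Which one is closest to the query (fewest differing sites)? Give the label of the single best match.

B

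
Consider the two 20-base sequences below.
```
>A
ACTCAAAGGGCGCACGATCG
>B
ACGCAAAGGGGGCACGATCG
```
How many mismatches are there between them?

Mismatches (1-based): base 3: T→G; base 11: C→G.

2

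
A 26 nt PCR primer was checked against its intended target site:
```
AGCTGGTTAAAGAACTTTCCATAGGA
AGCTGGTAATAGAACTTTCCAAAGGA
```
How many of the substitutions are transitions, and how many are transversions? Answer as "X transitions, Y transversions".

Transitions (purine↔purine or pyrimidine↔pyrimidine): none.
Transversions (purine↔pyrimidine): 8 T→A, 10 A→T, 22 T→A.

0 transitions, 3 transversions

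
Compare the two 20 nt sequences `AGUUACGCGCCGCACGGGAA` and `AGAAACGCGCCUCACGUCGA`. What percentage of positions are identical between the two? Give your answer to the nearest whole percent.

6 positions differ (3, 4, 12, 17, 18, 19), so 14 of 20 match: 14/20 = 70%.

70%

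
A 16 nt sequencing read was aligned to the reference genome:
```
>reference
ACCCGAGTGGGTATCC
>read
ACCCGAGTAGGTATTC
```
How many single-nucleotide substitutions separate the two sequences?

Comparing position by position, 2 positions differ: 9 (G/A), 15 (C/T).

2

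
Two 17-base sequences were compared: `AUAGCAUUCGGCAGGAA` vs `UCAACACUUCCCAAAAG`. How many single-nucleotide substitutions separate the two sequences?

Comparing position by position, 10 positions differ: 1 (A/U), 2 (U/C), 4 (G/A), 7 (U/C), 9 (C/U), 10 (G/C), 11 (G/C), 14 (G/A), 15 (G/A), 17 (A/G).

10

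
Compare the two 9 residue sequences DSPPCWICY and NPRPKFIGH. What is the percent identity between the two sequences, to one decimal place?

22.2%

Mismatches at positions 1, 2, 3, 5, 6, 8, 9 (1-based): 7 of 9.
Identical positions: 2/9 = 22.22% → 22.2%.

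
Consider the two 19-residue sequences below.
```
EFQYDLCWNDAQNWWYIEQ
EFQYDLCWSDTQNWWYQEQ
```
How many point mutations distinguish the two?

3

Mismatches (1-based): position 9: N→S; position 11: A→T; position 17: I→Q.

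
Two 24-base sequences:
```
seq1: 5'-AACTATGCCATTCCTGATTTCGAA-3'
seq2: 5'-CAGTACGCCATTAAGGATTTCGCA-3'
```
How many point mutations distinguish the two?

7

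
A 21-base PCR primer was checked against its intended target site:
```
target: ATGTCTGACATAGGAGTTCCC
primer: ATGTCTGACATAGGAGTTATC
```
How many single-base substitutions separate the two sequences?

Comparing position by position, 2 positions differ: 19 (C/A), 20 (C/T).

2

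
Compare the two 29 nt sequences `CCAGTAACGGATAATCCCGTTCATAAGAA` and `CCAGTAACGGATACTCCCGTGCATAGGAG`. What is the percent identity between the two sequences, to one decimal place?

4 positions differ (14, 21, 26, 29), so 25 of 29 match: 25/29 = 86.21%.

86.2%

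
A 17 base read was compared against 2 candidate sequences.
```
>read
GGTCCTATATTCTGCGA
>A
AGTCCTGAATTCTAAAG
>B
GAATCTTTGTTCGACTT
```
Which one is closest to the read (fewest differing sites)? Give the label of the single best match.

A

A differs at 7 sites; B differs at 9 sites. The closest is A.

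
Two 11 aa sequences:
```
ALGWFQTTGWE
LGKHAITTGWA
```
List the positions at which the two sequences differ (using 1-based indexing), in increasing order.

Differences at position 1 (A→L), position 2 (L→G), position 3 (G→K), position 4 (W→H), position 5 (F→A), position 6 (Q→I), position 11 (E→A).

1, 2, 3, 4, 5, 6, 11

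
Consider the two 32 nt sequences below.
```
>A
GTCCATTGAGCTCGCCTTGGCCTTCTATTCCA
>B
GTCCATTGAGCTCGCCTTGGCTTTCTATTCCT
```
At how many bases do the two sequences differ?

2

Comparing position by position, 2 bases differ: 22 (C/T), 32 (A/T).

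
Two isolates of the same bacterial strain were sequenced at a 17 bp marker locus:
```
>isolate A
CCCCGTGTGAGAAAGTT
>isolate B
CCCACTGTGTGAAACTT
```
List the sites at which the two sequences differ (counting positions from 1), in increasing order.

4, 5, 10, 15

Scanning 1-based: 4: C/A; 5: G/C; 10: A/T; 15: G/C.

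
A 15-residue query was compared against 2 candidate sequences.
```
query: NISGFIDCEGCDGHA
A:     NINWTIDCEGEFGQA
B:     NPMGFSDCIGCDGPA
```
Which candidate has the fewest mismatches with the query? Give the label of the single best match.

Hamming distances to query — A: 6; B: 5.
Smallest is B with 5 mismatches.

B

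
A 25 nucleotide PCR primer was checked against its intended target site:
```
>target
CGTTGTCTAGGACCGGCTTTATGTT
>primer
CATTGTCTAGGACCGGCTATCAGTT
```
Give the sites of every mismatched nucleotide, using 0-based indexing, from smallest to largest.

1, 18, 20, 21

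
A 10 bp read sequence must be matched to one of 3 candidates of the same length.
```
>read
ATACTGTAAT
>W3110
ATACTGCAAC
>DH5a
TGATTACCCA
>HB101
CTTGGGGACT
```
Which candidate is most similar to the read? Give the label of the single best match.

W3110

W3110 differs at 2 sites; DH5a differs at 8 sites; HB101 differs at 6 sites. The closest is W3110.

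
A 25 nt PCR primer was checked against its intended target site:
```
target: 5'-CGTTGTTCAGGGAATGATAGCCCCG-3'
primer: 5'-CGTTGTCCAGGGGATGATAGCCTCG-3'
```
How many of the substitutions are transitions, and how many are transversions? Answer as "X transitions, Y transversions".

Transitions (purine↔purine or pyrimidine↔pyrimidine): 7 T→C, 13 A→G, 23 C→T.
Transversions (purine↔pyrimidine): none.

3 transitions, 0 transversions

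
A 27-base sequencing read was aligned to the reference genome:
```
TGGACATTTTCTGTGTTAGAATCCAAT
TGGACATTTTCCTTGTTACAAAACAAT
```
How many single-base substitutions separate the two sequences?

5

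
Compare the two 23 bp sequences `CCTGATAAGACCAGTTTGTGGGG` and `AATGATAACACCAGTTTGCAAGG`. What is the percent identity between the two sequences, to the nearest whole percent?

6 positions differ (1, 2, 9, 19, 20, 21), so 17 of 23 match: 17/23 = 73.91%.

74%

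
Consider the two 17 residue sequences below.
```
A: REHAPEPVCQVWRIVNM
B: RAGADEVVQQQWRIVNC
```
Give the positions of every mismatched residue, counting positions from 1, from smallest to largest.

2, 3, 5, 7, 9, 11, 17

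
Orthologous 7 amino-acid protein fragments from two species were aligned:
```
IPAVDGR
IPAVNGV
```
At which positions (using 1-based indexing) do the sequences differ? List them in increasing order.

Scanning 1-based: 5: D/N; 7: R/V.

5, 7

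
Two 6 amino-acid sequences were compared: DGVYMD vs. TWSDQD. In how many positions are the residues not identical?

Mismatches (1-based): position 1: D→T; position 2: G→W; position 3: V→S; position 4: Y→D; position 5: M→Q.

5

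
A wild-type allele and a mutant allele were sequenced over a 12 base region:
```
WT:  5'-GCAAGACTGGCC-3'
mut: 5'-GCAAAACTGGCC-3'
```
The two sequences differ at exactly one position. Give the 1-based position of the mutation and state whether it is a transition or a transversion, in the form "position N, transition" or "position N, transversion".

position 5, transition

Position 5 changes G→A. G is a purine and A is a purine, so this is a transition.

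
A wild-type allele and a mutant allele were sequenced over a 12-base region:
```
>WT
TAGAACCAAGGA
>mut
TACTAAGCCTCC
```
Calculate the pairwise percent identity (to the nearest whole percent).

25%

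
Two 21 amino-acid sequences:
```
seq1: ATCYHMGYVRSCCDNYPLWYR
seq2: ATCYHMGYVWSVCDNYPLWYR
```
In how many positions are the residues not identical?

The sequences differ at positions 10, 12 (1-based) — 2 in total.

2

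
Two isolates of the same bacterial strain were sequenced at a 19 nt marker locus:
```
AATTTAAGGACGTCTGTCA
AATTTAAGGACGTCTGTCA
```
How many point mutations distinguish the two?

No positions differ; the sequences are identical.

0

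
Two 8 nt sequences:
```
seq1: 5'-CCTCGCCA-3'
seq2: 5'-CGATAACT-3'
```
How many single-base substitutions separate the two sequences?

6

Mismatches (1-based): position 2: C→G; position 3: T→A; position 4: C→T; position 5: G→A; position 6: C→A; position 8: A→T.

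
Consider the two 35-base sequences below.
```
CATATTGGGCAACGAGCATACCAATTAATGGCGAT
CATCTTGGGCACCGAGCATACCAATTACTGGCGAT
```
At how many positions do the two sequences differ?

3

Mismatches (1-based): position 4: A→C; position 12: A→C; position 28: A→C.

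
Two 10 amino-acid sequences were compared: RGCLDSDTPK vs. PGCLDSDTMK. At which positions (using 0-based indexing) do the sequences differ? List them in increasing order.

Differences at position 0 (R→P), position 8 (P→M).

0, 8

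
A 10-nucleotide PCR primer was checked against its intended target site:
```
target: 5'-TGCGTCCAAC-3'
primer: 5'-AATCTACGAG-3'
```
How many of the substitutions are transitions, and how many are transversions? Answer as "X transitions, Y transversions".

3 transitions, 4 transversions

Mismatches (1-based):
position 1: T→A (pyrimidine→purine, transversion)
position 2: G→A (purine→purine, transition)
position 3: C→T (pyrimidine→pyrimidine, transition)
position 4: G→C (purine→pyrimidine, transversion)
position 6: C→A (pyrimidine→purine, transversion)
position 8: A→G (purine→purine, transition)
position 10: C→G (pyrimidine→purine, transversion)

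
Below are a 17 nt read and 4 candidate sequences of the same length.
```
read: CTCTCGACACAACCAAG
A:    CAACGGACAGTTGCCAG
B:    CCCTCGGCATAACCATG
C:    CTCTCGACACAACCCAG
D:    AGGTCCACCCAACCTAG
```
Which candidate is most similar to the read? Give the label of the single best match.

C

A differs at 9 bases; B differs at 4 bases; C differs at 1 base; D differs at 6 bases. The closest is C.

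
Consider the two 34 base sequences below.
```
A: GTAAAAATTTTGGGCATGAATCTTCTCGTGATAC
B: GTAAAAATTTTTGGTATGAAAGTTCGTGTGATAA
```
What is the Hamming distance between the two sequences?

7

The sequences differ at bases 12, 15, 21, 22, 26, 27, 34 (1-based) — 7 in total.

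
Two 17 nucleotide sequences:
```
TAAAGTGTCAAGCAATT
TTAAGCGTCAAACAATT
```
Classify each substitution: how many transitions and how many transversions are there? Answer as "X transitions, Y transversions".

2 transitions, 1 transversion

Transitions (purine↔purine or pyrimidine↔pyrimidine): 6 T→C, 12 G→A.
Transversions (purine↔pyrimidine): 2 A→T.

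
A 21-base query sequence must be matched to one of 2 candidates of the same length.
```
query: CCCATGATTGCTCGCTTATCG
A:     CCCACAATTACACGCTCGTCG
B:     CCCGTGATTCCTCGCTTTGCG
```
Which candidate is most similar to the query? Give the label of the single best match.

B

A differs at 6 bases; B differs at 4 bases. The closest is B.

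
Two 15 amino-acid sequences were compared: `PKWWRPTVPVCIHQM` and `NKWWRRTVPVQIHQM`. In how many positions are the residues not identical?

3

Mismatches (1-based): position 1: P→N; position 6: P→R; position 11: C→Q.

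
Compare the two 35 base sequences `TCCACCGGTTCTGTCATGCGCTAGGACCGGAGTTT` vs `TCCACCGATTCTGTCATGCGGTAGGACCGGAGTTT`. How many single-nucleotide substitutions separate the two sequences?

Mismatches (1-based): site 8: G→A; site 21: C→G.

2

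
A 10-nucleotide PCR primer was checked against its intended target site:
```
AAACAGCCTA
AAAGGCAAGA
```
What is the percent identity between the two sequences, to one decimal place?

6 positions differ (4, 5, 6, 7, 8, 9), so 4 of 10 match: 4/10 = 40%.

40.0%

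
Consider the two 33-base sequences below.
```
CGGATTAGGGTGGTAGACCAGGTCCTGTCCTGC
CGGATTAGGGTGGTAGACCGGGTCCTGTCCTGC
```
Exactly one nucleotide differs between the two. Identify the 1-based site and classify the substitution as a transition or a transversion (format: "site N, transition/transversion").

site 20, transition

The sequences differ only at site 20: A→G (purine→purine), a transition.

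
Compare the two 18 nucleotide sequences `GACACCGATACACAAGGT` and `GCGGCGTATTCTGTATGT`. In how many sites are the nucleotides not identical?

The sequences differ at sites 2, 3, 4, 6, 7, 10, 12, 13, 14, 16 (1-based) — 10 in total.

10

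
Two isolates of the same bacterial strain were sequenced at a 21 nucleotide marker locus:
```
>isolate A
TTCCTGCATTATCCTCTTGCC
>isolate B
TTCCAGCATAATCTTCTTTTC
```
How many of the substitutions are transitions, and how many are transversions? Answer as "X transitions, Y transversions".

2 transitions, 3 transversions

Transitions (purine↔purine or pyrimidine↔pyrimidine): 14 C→T, 20 C→T.
Transversions (purine↔pyrimidine): 5 T→A, 10 T→A, 19 G→T.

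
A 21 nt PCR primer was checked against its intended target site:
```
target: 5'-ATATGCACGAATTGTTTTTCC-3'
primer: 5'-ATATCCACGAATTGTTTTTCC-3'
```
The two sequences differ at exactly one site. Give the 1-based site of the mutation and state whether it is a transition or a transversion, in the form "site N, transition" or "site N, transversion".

site 5, transversion

Site 5 changes G→C. G is a purine and C is a pyrimidine, so this is a transversion.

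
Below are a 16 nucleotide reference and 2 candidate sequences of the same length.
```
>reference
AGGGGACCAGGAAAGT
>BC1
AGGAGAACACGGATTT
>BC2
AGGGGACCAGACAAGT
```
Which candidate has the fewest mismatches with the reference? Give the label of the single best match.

BC2

BC1 differs at 6 sites; BC2 differs at 2 sites. The closest is BC2.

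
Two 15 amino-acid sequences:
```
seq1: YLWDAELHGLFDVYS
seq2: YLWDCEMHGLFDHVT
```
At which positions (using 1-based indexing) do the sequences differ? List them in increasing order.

Scanning 1-based: 5: A/C; 7: L/M; 13: V/H; 14: Y/V; 15: S/T.

5, 7, 13, 14, 15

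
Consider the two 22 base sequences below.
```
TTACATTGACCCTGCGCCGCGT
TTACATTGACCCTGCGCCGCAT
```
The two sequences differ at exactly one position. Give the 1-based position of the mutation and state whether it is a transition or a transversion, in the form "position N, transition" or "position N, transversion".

position 21, transition

The sequences differ only at position 21: G→A (purine→purine), a transition.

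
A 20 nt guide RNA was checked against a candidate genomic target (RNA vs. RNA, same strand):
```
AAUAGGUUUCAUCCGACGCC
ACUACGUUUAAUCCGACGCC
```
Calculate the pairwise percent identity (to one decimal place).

85.0%

Mismatches at positions 2, 5, 10 (1-based): 3 of 20.
Identical positions: 17/20 = 85% → 85.0%.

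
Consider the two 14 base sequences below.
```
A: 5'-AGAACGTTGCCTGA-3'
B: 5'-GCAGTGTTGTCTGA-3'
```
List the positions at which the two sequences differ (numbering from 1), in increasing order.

1, 2, 4, 5, 10

Scanning 1-based: 1: A/G; 2: G/C; 4: A/G; 5: C/T; 10: C/T.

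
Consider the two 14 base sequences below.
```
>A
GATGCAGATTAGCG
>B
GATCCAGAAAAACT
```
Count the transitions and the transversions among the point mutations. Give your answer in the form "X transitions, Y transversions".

Mismatches (1-based):
site 4: G→C (purine→pyrimidine, transversion)
site 9: T→A (pyrimidine→purine, transversion)
site 10: T→A (pyrimidine→purine, transversion)
site 12: G→A (purine→purine, transition)
site 14: G→T (purine→pyrimidine, transversion)

1 transition, 4 transversions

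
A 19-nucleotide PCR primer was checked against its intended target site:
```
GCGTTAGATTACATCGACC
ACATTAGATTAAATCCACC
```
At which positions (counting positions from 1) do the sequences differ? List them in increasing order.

Scanning 1-based: 1: G/A; 3: G/A; 12: C/A; 16: G/C.

1, 3, 12, 16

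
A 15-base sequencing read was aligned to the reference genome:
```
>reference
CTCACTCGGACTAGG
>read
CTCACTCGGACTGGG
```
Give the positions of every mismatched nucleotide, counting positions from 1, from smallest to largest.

13

Differences at position 13 (A→G).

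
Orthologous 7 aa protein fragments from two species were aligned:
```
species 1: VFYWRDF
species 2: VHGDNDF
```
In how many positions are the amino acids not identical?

4

The sequences differ at positions 2, 3, 4, 5 (1-based) — 4 in total.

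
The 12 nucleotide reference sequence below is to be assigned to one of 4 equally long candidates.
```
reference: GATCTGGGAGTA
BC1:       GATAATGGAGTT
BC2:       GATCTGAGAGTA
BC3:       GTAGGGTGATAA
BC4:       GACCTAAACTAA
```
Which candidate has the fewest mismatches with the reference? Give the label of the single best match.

BC2

BC1 differs at 4 sites; BC2 differs at 1 site; BC3 differs at 7 sites; BC4 differs at 7 sites. The closest is BC2.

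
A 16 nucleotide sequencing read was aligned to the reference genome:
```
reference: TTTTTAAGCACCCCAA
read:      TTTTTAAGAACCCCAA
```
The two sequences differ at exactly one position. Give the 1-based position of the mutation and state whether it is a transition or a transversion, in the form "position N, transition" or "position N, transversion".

The sequences differ only at position 9: C→A (pyrimidine→purine), a transversion.

position 9, transversion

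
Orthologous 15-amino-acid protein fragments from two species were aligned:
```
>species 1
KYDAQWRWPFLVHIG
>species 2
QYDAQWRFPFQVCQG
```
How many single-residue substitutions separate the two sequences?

Comparing position by position, 5 residues differ: 1 (K/Q), 8 (W/F), 11 (L/Q), 13 (H/C), 14 (I/Q).

5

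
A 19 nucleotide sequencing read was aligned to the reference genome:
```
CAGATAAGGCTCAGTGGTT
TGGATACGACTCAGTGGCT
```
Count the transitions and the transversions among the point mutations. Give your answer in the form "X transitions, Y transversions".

4 transitions, 1 transversion

Transitions (purine↔purine or pyrimidine↔pyrimidine): 1 C→T, 2 A→G, 9 G→A, 18 T→C.
Transversions (purine↔pyrimidine): 7 A→C.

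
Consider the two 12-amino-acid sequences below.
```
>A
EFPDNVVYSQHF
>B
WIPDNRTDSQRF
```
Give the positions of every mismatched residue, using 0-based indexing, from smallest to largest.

0, 1, 5, 6, 7, 10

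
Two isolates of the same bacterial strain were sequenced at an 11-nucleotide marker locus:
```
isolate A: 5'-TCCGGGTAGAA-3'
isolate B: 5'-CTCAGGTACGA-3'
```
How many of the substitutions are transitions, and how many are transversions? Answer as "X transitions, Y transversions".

4 transitions, 1 transversion

Mismatches (1-based):
site 1: T→C (pyrimidine→pyrimidine, transition)
site 2: C→T (pyrimidine→pyrimidine, transition)
site 4: G→A (purine→purine, transition)
site 9: G→C (purine→pyrimidine, transversion)
site 10: A→G (purine→purine, transition)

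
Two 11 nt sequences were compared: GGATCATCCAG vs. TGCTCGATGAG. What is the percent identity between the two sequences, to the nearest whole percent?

45%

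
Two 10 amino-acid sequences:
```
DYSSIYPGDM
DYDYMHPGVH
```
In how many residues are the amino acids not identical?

6

Mismatches (1-based): residue 3: S→D; residue 4: S→Y; residue 5: I→M; residue 6: Y→H; residue 9: D→V; residue 10: M→H.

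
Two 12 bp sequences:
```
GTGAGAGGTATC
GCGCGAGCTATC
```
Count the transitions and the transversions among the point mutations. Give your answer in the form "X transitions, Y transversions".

Mismatches (1-based):
position 2: T→C (pyrimidine→pyrimidine, transition)
position 4: A→C (purine→pyrimidine, transversion)
position 8: G→C (purine→pyrimidine, transversion)

1 transition, 2 transversions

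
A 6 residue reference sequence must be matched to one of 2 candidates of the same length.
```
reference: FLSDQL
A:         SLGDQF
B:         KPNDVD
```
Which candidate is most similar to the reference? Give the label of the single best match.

A

Hamming distances to reference — A: 3; B: 5.
Smallest is A with 3 mismatches.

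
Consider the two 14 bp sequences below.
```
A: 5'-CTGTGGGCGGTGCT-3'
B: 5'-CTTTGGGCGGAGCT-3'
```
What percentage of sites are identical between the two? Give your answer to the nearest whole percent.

86%

Mismatches at positions 3, 11 (1-based): 2 of 14.
Identical positions: 12/14 = 85.71% → 86%.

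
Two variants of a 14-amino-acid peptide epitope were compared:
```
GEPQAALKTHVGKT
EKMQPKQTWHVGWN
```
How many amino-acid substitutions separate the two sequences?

10

Comparing position by position, 10 residues differ: 1 (G/E), 2 (E/K), 3 (P/M), 5 (A/P), 6 (A/K), 7 (L/Q), 8 (K/T), 9 (T/W), 13 (K/W), 14 (T/N).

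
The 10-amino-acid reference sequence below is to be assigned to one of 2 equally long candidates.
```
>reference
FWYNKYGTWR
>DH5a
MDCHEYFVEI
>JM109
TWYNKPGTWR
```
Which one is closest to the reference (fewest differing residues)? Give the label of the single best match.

DH5a differs at 9 residues; JM109 differs at 2 residues. The closest is JM109.

JM109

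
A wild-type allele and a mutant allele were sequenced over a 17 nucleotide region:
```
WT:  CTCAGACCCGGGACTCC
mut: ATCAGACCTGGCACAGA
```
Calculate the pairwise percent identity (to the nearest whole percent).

65%

6 positions differ (1, 9, 12, 15, 16, 17), so 11 of 17 match: 11/17 = 64.71%.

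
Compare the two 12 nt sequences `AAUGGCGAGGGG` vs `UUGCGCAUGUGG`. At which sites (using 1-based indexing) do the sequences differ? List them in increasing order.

Differences at site 1 (A→U), site 2 (A→U), site 3 (U→G), site 4 (G→C), site 7 (G→A), site 8 (A→U), site 10 (G→U).

1, 2, 3, 4, 7, 8, 10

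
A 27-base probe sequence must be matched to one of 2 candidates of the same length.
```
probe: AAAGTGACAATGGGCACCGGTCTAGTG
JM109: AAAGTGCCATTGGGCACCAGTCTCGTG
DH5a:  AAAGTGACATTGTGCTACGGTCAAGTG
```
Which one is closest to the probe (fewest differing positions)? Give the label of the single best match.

Hamming distances to probe — JM109: 4; DH5a: 5.
Smallest is JM109 with 4 mismatches.

JM109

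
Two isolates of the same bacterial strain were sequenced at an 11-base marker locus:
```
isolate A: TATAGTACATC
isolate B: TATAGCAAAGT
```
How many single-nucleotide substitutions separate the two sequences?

Comparing position by position, 4 bases differ: 6 (T/C), 8 (C/A), 10 (T/G), 11 (C/T).

4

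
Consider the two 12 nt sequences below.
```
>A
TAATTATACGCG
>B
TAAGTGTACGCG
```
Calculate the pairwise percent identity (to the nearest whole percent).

Mismatches at positions 4, 6 (1-based): 2 of 12.
Identical positions: 10/12 = 83.33% → 83%.

83%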